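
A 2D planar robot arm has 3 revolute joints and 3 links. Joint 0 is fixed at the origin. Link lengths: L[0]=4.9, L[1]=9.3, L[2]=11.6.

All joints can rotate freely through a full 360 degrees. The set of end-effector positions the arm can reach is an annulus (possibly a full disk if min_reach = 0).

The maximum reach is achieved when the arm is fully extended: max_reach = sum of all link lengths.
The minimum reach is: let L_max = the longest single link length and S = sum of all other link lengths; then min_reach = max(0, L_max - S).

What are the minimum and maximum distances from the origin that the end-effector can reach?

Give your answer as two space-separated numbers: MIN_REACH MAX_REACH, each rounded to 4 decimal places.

Answer: 0.0000 25.8000

Derivation:
Link lengths: [4.9, 9.3, 11.6]
max_reach = 4.9 + 9.3 + 11.6 = 25.8
L_max = max([4.9, 9.3, 11.6]) = 11.6
S (sum of others) = 25.8 - 11.6 = 14.2
min_reach = max(0, 11.6 - 14.2) = max(0, -2.6) = 0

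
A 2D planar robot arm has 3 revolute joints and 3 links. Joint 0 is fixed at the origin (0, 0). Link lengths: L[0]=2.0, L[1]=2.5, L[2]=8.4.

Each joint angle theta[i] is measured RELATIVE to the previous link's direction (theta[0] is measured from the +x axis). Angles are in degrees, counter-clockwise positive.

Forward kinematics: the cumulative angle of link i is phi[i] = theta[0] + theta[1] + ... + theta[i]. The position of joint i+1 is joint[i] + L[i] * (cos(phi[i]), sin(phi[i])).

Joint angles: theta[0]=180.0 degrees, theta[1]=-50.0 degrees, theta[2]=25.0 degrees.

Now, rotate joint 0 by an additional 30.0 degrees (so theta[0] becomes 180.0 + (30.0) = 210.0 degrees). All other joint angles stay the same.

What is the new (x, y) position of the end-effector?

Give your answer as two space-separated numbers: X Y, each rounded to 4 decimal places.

Answer: -12.4493 -0.8771

Derivation:
joint[0] = (0.0000, 0.0000)  (base)
link 0: phi[0] = 210 = 210 deg
  cos(210 deg) = -0.8660, sin(210 deg) = -0.5000
  joint[1] = (0.0000, 0.0000) + 2 * (-0.8660, -0.5000) = (0.0000 + -1.7321, 0.0000 + -1.0000) = (-1.7321, -1.0000)
link 1: phi[1] = 210 + -50 = 160 deg
  cos(160 deg) = -0.9397, sin(160 deg) = 0.3420
  joint[2] = (-1.7321, -1.0000) + 2.5 * (-0.9397, 0.3420) = (-1.7321 + -2.3492, -1.0000 + 0.8551) = (-4.0813, -0.1449)
link 2: phi[2] = 210 + -50 + 25 = 185 deg
  cos(185 deg) = -0.9962, sin(185 deg) = -0.0872
  joint[3] = (-4.0813, -0.1449) + 8.4 * (-0.9962, -0.0872) = (-4.0813 + -8.3680, -0.1449 + -0.7321) = (-12.4493, -0.8771)
End effector: (-12.4493, -0.8771)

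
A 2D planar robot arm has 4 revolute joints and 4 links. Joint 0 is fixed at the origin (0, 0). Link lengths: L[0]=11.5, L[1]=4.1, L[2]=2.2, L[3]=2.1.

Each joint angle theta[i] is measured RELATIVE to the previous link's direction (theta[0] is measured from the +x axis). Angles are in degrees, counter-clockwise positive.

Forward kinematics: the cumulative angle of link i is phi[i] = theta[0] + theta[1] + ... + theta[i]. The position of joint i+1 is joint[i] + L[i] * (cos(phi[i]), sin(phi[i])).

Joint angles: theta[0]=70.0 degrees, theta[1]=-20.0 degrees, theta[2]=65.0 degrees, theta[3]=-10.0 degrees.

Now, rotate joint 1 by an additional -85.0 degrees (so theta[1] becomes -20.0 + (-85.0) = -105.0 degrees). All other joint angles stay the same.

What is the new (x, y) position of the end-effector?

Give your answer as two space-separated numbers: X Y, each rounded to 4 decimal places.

joint[0] = (0.0000, 0.0000)  (base)
link 0: phi[0] = 70 = 70 deg
  cos(70 deg) = 0.3420, sin(70 deg) = 0.9397
  joint[1] = (0.0000, 0.0000) + 11.5 * (0.3420, 0.9397) = (0.0000 + 3.9332, 0.0000 + 10.8065) = (3.9332, 10.8065)
link 1: phi[1] = 70 + -105 = -35 deg
  cos(-35 deg) = 0.8192, sin(-35 deg) = -0.5736
  joint[2] = (3.9332, 10.8065) + 4.1 * (0.8192, -0.5736) = (3.9332 + 3.3585, 10.8065 + -2.3517) = (7.2918, 8.4548)
link 2: phi[2] = 70 + -105 + 65 = 30 deg
  cos(30 deg) = 0.8660, sin(30 deg) = 0.5000
  joint[3] = (7.2918, 8.4548) + 2.2 * (0.8660, 0.5000) = (7.2918 + 1.9053, 8.4548 + 1.1000) = (9.1970, 9.5548)
link 3: phi[3] = 70 + -105 + 65 + -10 = 20 deg
  cos(20 deg) = 0.9397, sin(20 deg) = 0.3420
  joint[4] = (9.1970, 9.5548) + 2.1 * (0.9397, 0.3420) = (9.1970 + 1.9734, 9.5548 + 0.7182) = (11.1704, 10.2730)
End effector: (11.1704, 10.2730)

Answer: 11.1704 10.2730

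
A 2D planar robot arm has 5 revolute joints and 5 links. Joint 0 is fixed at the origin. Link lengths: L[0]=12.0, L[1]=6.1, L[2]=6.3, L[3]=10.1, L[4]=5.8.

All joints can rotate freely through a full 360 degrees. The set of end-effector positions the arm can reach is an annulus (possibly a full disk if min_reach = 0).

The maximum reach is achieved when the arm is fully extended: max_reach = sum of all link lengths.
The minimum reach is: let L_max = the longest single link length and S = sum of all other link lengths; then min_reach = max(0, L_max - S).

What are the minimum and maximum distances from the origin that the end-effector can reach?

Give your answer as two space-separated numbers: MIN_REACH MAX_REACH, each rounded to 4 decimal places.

Link lengths: [12.0, 6.1, 6.3, 10.1, 5.8]
max_reach = 12 + 6.1 + 6.3 + 10.1 + 5.8 = 40.3
L_max = max([12.0, 6.1, 6.3, 10.1, 5.8]) = 12
S (sum of others) = 40.3 - 12 = 28.3
min_reach = max(0, 12 - 28.3) = max(0, -16.3) = 0

Answer: 0.0000 40.3000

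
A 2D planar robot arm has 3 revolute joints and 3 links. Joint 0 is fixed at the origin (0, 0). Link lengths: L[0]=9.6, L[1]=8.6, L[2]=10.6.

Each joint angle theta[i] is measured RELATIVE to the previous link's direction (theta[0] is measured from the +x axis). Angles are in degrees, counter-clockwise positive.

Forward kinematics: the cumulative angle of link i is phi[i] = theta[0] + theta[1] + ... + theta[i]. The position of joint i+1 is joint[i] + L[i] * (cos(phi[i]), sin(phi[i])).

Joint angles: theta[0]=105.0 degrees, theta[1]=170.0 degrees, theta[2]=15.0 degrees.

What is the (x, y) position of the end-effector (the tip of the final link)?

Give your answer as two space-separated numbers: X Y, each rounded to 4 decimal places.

Answer: 1.8903 -9.2551

Derivation:
joint[0] = (0.0000, 0.0000)  (base)
link 0: phi[0] = 105 = 105 deg
  cos(105 deg) = -0.2588, sin(105 deg) = 0.9659
  joint[1] = (0.0000, 0.0000) + 9.6 * (-0.2588, 0.9659) = (0.0000 + -2.4847, 0.0000 + 9.2729) = (-2.4847, 9.2729)
link 1: phi[1] = 105 + 170 = 275 deg
  cos(275 deg) = 0.0872, sin(275 deg) = -0.9962
  joint[2] = (-2.4847, 9.2729) + 8.6 * (0.0872, -0.9962) = (-2.4847 + 0.7495, 9.2729 + -8.5673) = (-1.7351, 0.7056)
link 2: phi[2] = 105 + 170 + 15 = 290 deg
  cos(290 deg) = 0.3420, sin(290 deg) = -0.9397
  joint[3] = (-1.7351, 0.7056) + 10.6 * (0.3420, -0.9397) = (-1.7351 + 3.6254, 0.7056 + -9.9607) = (1.8903, -9.2551)
End effector: (1.8903, -9.2551)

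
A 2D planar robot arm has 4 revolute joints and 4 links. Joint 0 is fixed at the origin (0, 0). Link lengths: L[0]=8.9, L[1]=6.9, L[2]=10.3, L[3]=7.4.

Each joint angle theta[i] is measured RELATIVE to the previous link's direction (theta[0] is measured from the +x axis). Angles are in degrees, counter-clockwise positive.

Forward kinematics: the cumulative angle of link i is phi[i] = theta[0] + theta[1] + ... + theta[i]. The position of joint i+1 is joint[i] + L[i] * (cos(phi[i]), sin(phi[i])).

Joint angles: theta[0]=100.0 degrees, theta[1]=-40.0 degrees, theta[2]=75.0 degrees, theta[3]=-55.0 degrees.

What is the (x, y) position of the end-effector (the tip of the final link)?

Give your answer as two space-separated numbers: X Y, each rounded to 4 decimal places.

Answer: -4.0937 29.3111

Derivation:
joint[0] = (0.0000, 0.0000)  (base)
link 0: phi[0] = 100 = 100 deg
  cos(100 deg) = -0.1736, sin(100 deg) = 0.9848
  joint[1] = (0.0000, 0.0000) + 8.9 * (-0.1736, 0.9848) = (0.0000 + -1.5455, 0.0000 + 8.7648) = (-1.5455, 8.7648)
link 1: phi[1] = 100 + -40 = 60 deg
  cos(60 deg) = 0.5000, sin(60 deg) = 0.8660
  joint[2] = (-1.5455, 8.7648) + 6.9 * (0.5000, 0.8660) = (-1.5455 + 3.4500, 8.7648 + 5.9756) = (1.9045, 14.7404)
link 2: phi[2] = 100 + -40 + 75 = 135 deg
  cos(135 deg) = -0.7071, sin(135 deg) = 0.7071
  joint[3] = (1.9045, 14.7404) + 10.3 * (-0.7071, 0.7071) = (1.9045 + -7.2832, 14.7404 + 7.2832) = (-5.3787, 22.0236)
link 3: phi[3] = 100 + -40 + 75 + -55 = 80 deg
  cos(80 deg) = 0.1736, sin(80 deg) = 0.9848
  joint[4] = (-5.3787, 22.0236) + 7.4 * (0.1736, 0.9848) = (-5.3787 + 1.2850, 22.0236 + 7.2876) = (-4.0937, 29.3111)
End effector: (-4.0937, 29.3111)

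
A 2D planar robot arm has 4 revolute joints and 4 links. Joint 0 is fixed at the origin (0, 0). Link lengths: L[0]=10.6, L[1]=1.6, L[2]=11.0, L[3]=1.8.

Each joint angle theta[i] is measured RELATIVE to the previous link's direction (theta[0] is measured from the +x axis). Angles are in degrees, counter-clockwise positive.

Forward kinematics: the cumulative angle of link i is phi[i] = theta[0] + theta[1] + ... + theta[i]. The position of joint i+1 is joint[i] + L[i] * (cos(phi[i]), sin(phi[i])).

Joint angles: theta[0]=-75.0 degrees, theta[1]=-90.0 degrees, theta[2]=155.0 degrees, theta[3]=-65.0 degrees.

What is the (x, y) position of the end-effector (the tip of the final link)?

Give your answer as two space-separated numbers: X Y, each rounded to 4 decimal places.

joint[0] = (0.0000, 0.0000)  (base)
link 0: phi[0] = -75 = -75 deg
  cos(-75 deg) = 0.2588, sin(-75 deg) = -0.9659
  joint[1] = (0.0000, 0.0000) + 10.6 * (0.2588, -0.9659) = (0.0000 + 2.7435, 0.0000 + -10.2388) = (2.7435, -10.2388)
link 1: phi[1] = -75 + -90 = -165 deg
  cos(-165 deg) = -0.9659, sin(-165 deg) = -0.2588
  joint[2] = (2.7435, -10.2388) + 1.6 * (-0.9659, -0.2588) = (2.7435 + -1.5455, -10.2388 + -0.4141) = (1.1980, -10.6529)
link 2: phi[2] = -75 + -90 + 155 = -10 deg
  cos(-10 deg) = 0.9848, sin(-10 deg) = -0.1736
  joint[3] = (1.1980, -10.6529) + 11 * (0.9848, -0.1736) = (1.1980 + 10.8329, -10.6529 + -1.9101) = (12.0309, -12.5631)
link 3: phi[3] = -75 + -90 + 155 + -65 = -75 deg
  cos(-75 deg) = 0.2588, sin(-75 deg) = -0.9659
  joint[4] = (12.0309, -12.5631) + 1.8 * (0.2588, -0.9659) = (12.0309 + 0.4659, -12.5631 + -1.7387) = (12.4968, -14.3017)
End effector: (12.4968, -14.3017)

Answer: 12.4968 -14.3017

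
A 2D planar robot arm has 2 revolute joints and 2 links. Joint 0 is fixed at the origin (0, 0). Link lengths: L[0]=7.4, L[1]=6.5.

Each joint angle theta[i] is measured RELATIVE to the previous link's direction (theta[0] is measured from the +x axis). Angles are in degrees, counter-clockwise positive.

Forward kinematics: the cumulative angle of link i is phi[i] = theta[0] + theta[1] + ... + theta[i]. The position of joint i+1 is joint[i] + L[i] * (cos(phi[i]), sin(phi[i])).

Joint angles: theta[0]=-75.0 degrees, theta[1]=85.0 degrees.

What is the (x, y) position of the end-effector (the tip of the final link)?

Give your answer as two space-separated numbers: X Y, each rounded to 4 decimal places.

joint[0] = (0.0000, 0.0000)  (base)
link 0: phi[0] = -75 = -75 deg
  cos(-75 deg) = 0.2588, sin(-75 deg) = -0.9659
  joint[1] = (0.0000, 0.0000) + 7.4 * (0.2588, -0.9659) = (0.0000 + 1.9153, 0.0000 + -7.1479) = (1.9153, -7.1479)
link 1: phi[1] = -75 + 85 = 10 deg
  cos(10 deg) = 0.9848, sin(10 deg) = 0.1736
  joint[2] = (1.9153, -7.1479) + 6.5 * (0.9848, 0.1736) = (1.9153 + 6.4013, -7.1479 + 1.1287) = (8.3165, -6.0191)
End effector: (8.3165, -6.0191)

Answer: 8.3165 -6.0191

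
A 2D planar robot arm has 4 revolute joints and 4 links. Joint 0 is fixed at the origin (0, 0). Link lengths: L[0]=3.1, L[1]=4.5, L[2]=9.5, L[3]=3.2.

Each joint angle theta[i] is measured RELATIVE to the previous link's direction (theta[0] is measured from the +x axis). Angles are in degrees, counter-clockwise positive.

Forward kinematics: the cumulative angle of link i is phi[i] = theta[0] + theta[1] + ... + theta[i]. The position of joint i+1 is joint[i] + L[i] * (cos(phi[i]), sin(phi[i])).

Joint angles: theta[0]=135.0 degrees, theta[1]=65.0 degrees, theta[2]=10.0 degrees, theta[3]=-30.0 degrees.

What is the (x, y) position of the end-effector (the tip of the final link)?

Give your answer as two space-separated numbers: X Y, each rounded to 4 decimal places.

Answer: -17.8479 -4.0971

Derivation:
joint[0] = (0.0000, 0.0000)  (base)
link 0: phi[0] = 135 = 135 deg
  cos(135 deg) = -0.7071, sin(135 deg) = 0.7071
  joint[1] = (0.0000, 0.0000) + 3.1 * (-0.7071, 0.7071) = (0.0000 + -2.1920, 0.0000 + 2.1920) = (-2.1920, 2.1920)
link 1: phi[1] = 135 + 65 = 200 deg
  cos(200 deg) = -0.9397, sin(200 deg) = -0.3420
  joint[2] = (-2.1920, 2.1920) + 4.5 * (-0.9397, -0.3420) = (-2.1920 + -4.2286, 2.1920 + -1.5391) = (-6.4206, 0.6529)
link 2: phi[2] = 135 + 65 + 10 = 210 deg
  cos(210 deg) = -0.8660, sin(210 deg) = -0.5000
  joint[3] = (-6.4206, 0.6529) + 9.5 * (-0.8660, -0.5000) = (-6.4206 + -8.2272, 0.6529 + -4.7500) = (-14.6479, -4.0971)
link 3: phi[3] = 135 + 65 + 10 + -30 = 180 deg
  cos(180 deg) = -1.0000, sin(180 deg) = 0.0000
  joint[4] = (-14.6479, -4.0971) + 3.2 * (-1.0000, 0.0000) = (-14.6479 + -3.2000, -4.0971 + 0.0000) = (-17.8479, -4.0971)
End effector: (-17.8479, -4.0971)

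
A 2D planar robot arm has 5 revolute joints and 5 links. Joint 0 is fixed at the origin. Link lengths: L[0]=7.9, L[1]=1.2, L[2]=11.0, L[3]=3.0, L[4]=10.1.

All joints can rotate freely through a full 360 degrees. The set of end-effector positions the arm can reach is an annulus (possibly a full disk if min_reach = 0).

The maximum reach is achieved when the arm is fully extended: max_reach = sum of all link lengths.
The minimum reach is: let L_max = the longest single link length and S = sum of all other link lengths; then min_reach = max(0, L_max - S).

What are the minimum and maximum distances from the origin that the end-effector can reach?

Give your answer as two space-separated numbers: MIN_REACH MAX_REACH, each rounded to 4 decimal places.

Link lengths: [7.9, 1.2, 11.0, 3.0, 10.1]
max_reach = 7.9 + 1.2 + 11 + 3 + 10.1 = 33.2
L_max = max([7.9, 1.2, 11.0, 3.0, 10.1]) = 11
S (sum of others) = 33.2 - 11 = 22.2
min_reach = max(0, 11 - 22.2) = max(0, -11.2) = 0

Answer: 0.0000 33.2000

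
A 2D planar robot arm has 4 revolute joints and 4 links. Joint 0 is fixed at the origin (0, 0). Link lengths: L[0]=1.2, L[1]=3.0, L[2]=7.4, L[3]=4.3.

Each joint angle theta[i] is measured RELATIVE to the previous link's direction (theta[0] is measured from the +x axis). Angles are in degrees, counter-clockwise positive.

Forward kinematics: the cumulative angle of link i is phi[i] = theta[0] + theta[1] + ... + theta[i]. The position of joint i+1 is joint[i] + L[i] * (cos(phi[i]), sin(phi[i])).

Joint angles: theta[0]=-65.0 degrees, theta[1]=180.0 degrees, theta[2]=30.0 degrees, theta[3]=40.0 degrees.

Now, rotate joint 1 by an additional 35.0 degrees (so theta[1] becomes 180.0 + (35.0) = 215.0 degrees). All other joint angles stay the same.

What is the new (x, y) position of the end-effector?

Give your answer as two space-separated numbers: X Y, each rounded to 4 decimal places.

Answer: -12.7849 -2.3516

Derivation:
joint[0] = (0.0000, 0.0000)  (base)
link 0: phi[0] = -65 = -65 deg
  cos(-65 deg) = 0.4226, sin(-65 deg) = -0.9063
  joint[1] = (0.0000, 0.0000) + 1.2 * (0.4226, -0.9063) = (0.0000 + 0.5071, 0.0000 + -1.0876) = (0.5071, -1.0876)
link 1: phi[1] = -65 + 215 = 150 deg
  cos(150 deg) = -0.8660, sin(150 deg) = 0.5000
  joint[2] = (0.5071, -1.0876) + 3 * (-0.8660, 0.5000) = (0.5071 + -2.5981, -1.0876 + 1.5000) = (-2.0909, 0.4124)
link 2: phi[2] = -65 + 215 + 30 = 180 deg
  cos(180 deg) = -1.0000, sin(180 deg) = 0.0000
  joint[3] = (-2.0909, 0.4124) + 7.4 * (-1.0000, 0.0000) = (-2.0909 + -7.4000, 0.4124 + 0.0000) = (-9.4909, 0.4124)
link 3: phi[3] = -65 + 215 + 30 + 40 = 220 deg
  cos(220 deg) = -0.7660, sin(220 deg) = -0.6428
  joint[4] = (-9.4909, 0.4124) + 4.3 * (-0.7660, -0.6428) = (-9.4909 + -3.2940, 0.4124 + -2.7640) = (-12.7849, -2.3516)
End effector: (-12.7849, -2.3516)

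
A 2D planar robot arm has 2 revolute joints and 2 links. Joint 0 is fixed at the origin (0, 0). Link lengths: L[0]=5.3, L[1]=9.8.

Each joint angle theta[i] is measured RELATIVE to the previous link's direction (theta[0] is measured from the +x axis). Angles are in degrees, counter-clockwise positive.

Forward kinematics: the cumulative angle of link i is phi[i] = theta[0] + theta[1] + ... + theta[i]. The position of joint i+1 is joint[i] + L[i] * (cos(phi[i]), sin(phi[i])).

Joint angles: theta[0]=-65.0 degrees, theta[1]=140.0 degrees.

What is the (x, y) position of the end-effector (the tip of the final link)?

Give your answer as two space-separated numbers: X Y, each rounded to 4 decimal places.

Answer: 4.7763 4.6626

Derivation:
joint[0] = (0.0000, 0.0000)  (base)
link 0: phi[0] = -65 = -65 deg
  cos(-65 deg) = 0.4226, sin(-65 deg) = -0.9063
  joint[1] = (0.0000, 0.0000) + 5.3 * (0.4226, -0.9063) = (0.0000 + 2.2399, 0.0000 + -4.8034) = (2.2399, -4.8034)
link 1: phi[1] = -65 + 140 = 75 deg
  cos(75 deg) = 0.2588, sin(75 deg) = 0.9659
  joint[2] = (2.2399, -4.8034) + 9.8 * (0.2588, 0.9659) = (2.2399 + 2.5364, -4.8034 + 9.4661) = (4.7763, 4.6626)
End effector: (4.7763, 4.6626)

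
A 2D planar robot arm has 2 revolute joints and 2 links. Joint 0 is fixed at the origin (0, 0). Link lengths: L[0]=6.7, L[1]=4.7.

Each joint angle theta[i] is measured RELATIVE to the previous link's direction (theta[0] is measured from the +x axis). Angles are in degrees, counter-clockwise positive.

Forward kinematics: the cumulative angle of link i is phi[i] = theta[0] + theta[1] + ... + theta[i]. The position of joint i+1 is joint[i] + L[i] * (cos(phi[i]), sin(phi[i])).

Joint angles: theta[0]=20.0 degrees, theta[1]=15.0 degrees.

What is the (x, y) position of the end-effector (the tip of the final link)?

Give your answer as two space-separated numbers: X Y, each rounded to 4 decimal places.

Answer: 10.1460 4.9873

Derivation:
joint[0] = (0.0000, 0.0000)  (base)
link 0: phi[0] = 20 = 20 deg
  cos(20 deg) = 0.9397, sin(20 deg) = 0.3420
  joint[1] = (0.0000, 0.0000) + 6.7 * (0.9397, 0.3420) = (0.0000 + 6.2959, 0.0000 + 2.2915) = (6.2959, 2.2915)
link 1: phi[1] = 20 + 15 = 35 deg
  cos(35 deg) = 0.8192, sin(35 deg) = 0.5736
  joint[2] = (6.2959, 2.2915) + 4.7 * (0.8192, 0.5736) = (6.2959 + 3.8500, 2.2915 + 2.6958) = (10.1460, 4.9873)
End effector: (10.1460, 4.9873)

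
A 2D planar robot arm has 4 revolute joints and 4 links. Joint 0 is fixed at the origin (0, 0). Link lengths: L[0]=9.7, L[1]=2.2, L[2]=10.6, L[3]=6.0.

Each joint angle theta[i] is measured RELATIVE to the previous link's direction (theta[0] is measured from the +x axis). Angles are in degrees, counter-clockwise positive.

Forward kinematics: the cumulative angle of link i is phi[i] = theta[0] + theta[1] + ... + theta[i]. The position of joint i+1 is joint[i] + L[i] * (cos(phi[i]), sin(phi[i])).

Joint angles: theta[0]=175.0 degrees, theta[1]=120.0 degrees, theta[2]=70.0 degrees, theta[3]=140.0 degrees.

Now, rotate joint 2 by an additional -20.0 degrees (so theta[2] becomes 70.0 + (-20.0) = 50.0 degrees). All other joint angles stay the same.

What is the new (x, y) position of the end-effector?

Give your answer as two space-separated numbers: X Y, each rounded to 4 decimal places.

Answer: -1.9360 1.0230

Derivation:
joint[0] = (0.0000, 0.0000)  (base)
link 0: phi[0] = 175 = 175 deg
  cos(175 deg) = -0.9962, sin(175 deg) = 0.0872
  joint[1] = (0.0000, 0.0000) + 9.7 * (-0.9962, 0.0872) = (0.0000 + -9.6631, 0.0000 + 0.8454) = (-9.6631, 0.8454)
link 1: phi[1] = 175 + 120 = 295 deg
  cos(295 deg) = 0.4226, sin(295 deg) = -0.9063
  joint[2] = (-9.6631, 0.8454) + 2.2 * (0.4226, -0.9063) = (-9.6631 + 0.9298, 0.8454 + -1.9939) = (-8.7333, -1.1485)
link 2: phi[2] = 175 + 120 + 50 = 345 deg
  cos(345 deg) = 0.9659, sin(345 deg) = -0.2588
  joint[3] = (-8.7333, -1.1485) + 10.6 * (0.9659, -0.2588) = (-8.7333 + 10.2388, -1.1485 + -2.7435) = (1.5055, -3.8919)
link 3: phi[3] = 175 + 120 + 50 + 140 = 485 deg
  cos(485 deg) = -0.5736, sin(485 deg) = 0.8192
  joint[4] = (1.5055, -3.8919) + 6 * (-0.5736, 0.8192) = (1.5055 + -3.4415, -3.8919 + 4.9149) = (-1.9360, 1.0230)
End effector: (-1.9360, 1.0230)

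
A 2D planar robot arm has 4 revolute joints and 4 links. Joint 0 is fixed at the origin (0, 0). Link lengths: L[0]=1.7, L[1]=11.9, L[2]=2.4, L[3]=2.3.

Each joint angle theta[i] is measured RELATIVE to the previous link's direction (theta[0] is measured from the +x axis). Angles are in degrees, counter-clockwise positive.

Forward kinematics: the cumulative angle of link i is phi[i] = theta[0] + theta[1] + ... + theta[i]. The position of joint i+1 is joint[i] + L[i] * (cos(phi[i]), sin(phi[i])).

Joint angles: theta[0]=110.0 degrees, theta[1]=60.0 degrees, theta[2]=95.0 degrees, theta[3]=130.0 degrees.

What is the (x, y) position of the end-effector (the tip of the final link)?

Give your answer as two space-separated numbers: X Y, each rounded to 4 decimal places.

joint[0] = (0.0000, 0.0000)  (base)
link 0: phi[0] = 110 = 110 deg
  cos(110 deg) = -0.3420, sin(110 deg) = 0.9397
  joint[1] = (0.0000, 0.0000) + 1.7 * (-0.3420, 0.9397) = (0.0000 + -0.5814, 0.0000 + 1.5975) = (-0.5814, 1.5975)
link 1: phi[1] = 110 + 60 = 170 deg
  cos(170 deg) = -0.9848, sin(170 deg) = 0.1736
  joint[2] = (-0.5814, 1.5975) + 11.9 * (-0.9848, 0.1736) = (-0.5814 + -11.7192, 1.5975 + 2.0664) = (-12.3006, 3.6639)
link 2: phi[2] = 110 + 60 + 95 = 265 deg
  cos(265 deg) = -0.0872, sin(265 deg) = -0.9962
  joint[3] = (-12.3006, 3.6639) + 2.4 * (-0.0872, -0.9962) = (-12.3006 + -0.2092, 3.6639 + -2.3909) = (-12.5098, 1.2730)
link 3: phi[3] = 110 + 60 + 95 + 130 = 395 deg
  cos(395 deg) = 0.8192, sin(395 deg) = 0.5736
  joint[4] = (-12.5098, 1.2730) + 2.3 * (0.8192, 0.5736) = (-12.5098 + 1.8840, 1.2730 + 1.3192) = (-10.6258, 2.5922)
End effector: (-10.6258, 2.5922)

Answer: -10.6258 2.5922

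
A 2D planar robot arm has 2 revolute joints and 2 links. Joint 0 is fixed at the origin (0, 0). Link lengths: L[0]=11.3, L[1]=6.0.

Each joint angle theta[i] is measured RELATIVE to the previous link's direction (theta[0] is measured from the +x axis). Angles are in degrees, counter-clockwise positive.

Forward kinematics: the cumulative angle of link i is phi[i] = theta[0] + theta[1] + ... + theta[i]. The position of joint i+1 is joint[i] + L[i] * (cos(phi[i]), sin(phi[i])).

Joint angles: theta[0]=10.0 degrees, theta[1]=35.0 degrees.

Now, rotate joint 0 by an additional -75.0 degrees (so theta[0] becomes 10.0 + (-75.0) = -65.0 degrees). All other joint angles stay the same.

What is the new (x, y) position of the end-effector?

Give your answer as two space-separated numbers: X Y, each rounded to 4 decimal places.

joint[0] = (0.0000, 0.0000)  (base)
link 0: phi[0] = -65 = -65 deg
  cos(-65 deg) = 0.4226, sin(-65 deg) = -0.9063
  joint[1] = (0.0000, 0.0000) + 11.3 * (0.4226, -0.9063) = (0.0000 + 4.7756, 0.0000 + -10.2413) = (4.7756, -10.2413)
link 1: phi[1] = -65 + 35 = -30 deg
  cos(-30 deg) = 0.8660, sin(-30 deg) = -0.5000
  joint[2] = (4.7756, -10.2413) + 6 * (0.8660, -0.5000) = (4.7756 + 5.1962, -10.2413 + -3.0000) = (9.9717, -13.2413)
End effector: (9.9717, -13.2413)

Answer: 9.9717 -13.2413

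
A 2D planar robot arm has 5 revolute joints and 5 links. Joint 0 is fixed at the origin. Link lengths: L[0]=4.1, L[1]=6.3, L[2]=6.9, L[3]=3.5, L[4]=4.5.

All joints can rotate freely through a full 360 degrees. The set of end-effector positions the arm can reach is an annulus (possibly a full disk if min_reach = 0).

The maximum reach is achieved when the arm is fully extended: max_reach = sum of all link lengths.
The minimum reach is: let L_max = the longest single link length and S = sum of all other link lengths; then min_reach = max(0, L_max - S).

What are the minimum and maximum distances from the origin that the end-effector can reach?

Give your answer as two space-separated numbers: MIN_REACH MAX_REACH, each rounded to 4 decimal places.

Answer: 0.0000 25.3000

Derivation:
Link lengths: [4.1, 6.3, 6.9, 3.5, 4.5]
max_reach = 4.1 + 6.3 + 6.9 + 3.5 + 4.5 = 25.3
L_max = max([4.1, 6.3, 6.9, 3.5, 4.5]) = 6.9
S (sum of others) = 25.3 - 6.9 = 18.4
min_reach = max(0, 6.9 - 18.4) = max(0, -11.5) = 0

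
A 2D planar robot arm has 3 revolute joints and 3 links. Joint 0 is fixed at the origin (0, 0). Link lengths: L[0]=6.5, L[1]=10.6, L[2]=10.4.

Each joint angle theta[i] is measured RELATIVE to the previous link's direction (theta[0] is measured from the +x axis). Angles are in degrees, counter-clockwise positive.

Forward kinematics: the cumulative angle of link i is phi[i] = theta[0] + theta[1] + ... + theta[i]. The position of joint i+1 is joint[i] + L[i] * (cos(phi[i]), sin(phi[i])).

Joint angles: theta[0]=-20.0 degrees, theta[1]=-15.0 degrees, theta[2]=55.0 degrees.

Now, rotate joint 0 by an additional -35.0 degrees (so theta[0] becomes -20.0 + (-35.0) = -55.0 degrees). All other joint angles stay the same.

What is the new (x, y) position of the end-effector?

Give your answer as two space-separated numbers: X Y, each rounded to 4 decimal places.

joint[0] = (0.0000, 0.0000)  (base)
link 0: phi[0] = -55 = -55 deg
  cos(-55 deg) = 0.5736, sin(-55 deg) = -0.8192
  joint[1] = (0.0000, 0.0000) + 6.5 * (0.5736, -0.8192) = (0.0000 + 3.7282, 0.0000 + -5.3245) = (3.7282, -5.3245)
link 1: phi[1] = -55 + -15 = -70 deg
  cos(-70 deg) = 0.3420, sin(-70 deg) = -0.9397
  joint[2] = (3.7282, -5.3245) + 10.6 * (0.3420, -0.9397) = (3.7282 + 3.6254, -5.3245 + -9.9607) = (7.3537, -15.2852)
link 2: phi[2] = -55 + -15 + 55 = -15 deg
  cos(-15 deg) = 0.9659, sin(-15 deg) = -0.2588
  joint[3] = (7.3537, -15.2852) + 10.4 * (0.9659, -0.2588) = (7.3537 + 10.0456, -15.2852 + -2.6917) = (17.3993, -17.9769)
End effector: (17.3993, -17.9769)

Answer: 17.3993 -17.9769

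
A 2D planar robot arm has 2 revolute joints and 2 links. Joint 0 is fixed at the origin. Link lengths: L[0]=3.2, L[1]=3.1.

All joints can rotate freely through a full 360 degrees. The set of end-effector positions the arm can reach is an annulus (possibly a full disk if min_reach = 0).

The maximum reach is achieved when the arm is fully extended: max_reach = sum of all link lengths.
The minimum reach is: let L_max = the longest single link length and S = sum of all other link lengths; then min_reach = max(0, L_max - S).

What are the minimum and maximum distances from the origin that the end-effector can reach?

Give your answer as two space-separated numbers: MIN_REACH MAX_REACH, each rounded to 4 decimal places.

Link lengths: [3.2, 3.1]
max_reach = 3.2 + 3.1 = 6.3
L_max = max([3.2, 3.1]) = 3.2
S (sum of others) = 6.3 - 3.2 = 3.1
min_reach = max(0, 3.2 - 3.1) = max(0, 0.1) = 0.1

Answer: 0.1000 6.3000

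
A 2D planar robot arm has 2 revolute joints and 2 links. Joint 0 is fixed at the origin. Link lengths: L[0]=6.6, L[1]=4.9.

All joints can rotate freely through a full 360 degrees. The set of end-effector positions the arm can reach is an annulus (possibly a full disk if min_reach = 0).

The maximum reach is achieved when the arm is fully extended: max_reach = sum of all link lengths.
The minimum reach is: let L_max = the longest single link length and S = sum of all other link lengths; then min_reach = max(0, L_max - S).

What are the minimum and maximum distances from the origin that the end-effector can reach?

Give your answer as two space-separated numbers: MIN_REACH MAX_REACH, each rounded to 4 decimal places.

Link lengths: [6.6, 4.9]
max_reach = 6.6 + 4.9 = 11.5
L_max = max([6.6, 4.9]) = 6.6
S (sum of others) = 11.5 - 6.6 = 4.9
min_reach = max(0, 6.6 - 4.9) = max(0, 1.7) = 1.7

Answer: 1.7000 11.5000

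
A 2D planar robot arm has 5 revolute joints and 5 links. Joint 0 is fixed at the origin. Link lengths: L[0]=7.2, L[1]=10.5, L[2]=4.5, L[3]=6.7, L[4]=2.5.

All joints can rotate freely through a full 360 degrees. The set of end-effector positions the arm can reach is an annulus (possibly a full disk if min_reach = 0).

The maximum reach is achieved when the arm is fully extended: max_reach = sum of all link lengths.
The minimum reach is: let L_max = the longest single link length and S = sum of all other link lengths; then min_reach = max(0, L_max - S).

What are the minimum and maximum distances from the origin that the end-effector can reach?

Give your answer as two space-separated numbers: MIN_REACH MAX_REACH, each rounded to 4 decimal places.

Answer: 0.0000 31.4000

Derivation:
Link lengths: [7.2, 10.5, 4.5, 6.7, 2.5]
max_reach = 7.2 + 10.5 + 4.5 + 6.7 + 2.5 = 31.4
L_max = max([7.2, 10.5, 4.5, 6.7, 2.5]) = 10.5
S (sum of others) = 31.4 - 10.5 = 20.9
min_reach = max(0, 10.5 - 20.9) = max(0, -10.4) = 0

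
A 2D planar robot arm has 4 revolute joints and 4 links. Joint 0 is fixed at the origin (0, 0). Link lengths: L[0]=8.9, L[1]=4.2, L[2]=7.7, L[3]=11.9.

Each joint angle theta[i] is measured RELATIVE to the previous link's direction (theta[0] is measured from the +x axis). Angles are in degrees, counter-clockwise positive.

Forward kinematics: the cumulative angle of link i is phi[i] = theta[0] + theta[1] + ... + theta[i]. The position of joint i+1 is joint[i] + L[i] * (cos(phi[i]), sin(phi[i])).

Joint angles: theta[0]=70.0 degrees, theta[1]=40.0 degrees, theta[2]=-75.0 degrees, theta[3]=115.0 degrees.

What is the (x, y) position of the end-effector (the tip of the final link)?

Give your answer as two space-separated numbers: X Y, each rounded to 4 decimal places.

joint[0] = (0.0000, 0.0000)  (base)
link 0: phi[0] = 70 = 70 deg
  cos(70 deg) = 0.3420, sin(70 deg) = 0.9397
  joint[1] = (0.0000, 0.0000) + 8.9 * (0.3420, 0.9397) = (0.0000 + 3.0440, 0.0000 + 8.3633) = (3.0440, 8.3633)
link 1: phi[1] = 70 + 40 = 110 deg
  cos(110 deg) = -0.3420, sin(110 deg) = 0.9397
  joint[2] = (3.0440, 8.3633) + 4.2 * (-0.3420, 0.9397) = (3.0440 + -1.4365, 8.3633 + 3.9467) = (1.6075, 12.3100)
link 2: phi[2] = 70 + 40 + -75 = 35 deg
  cos(35 deg) = 0.8192, sin(35 deg) = 0.5736
  joint[3] = (1.6075, 12.3100) + 7.7 * (0.8192, 0.5736) = (1.6075 + 6.3075, 12.3100 + 4.4165) = (7.9150, 16.7265)
link 3: phi[3] = 70 + 40 + -75 + 115 = 150 deg
  cos(150 deg) = -0.8660, sin(150 deg) = 0.5000
  joint[4] = (7.9150, 16.7265) + 11.9 * (-0.8660, 0.5000) = (7.9150 + -10.3057, 16.7265 + 5.9500) = (-2.3907, 22.6765)
End effector: (-2.3907, 22.6765)

Answer: -2.3907 22.6765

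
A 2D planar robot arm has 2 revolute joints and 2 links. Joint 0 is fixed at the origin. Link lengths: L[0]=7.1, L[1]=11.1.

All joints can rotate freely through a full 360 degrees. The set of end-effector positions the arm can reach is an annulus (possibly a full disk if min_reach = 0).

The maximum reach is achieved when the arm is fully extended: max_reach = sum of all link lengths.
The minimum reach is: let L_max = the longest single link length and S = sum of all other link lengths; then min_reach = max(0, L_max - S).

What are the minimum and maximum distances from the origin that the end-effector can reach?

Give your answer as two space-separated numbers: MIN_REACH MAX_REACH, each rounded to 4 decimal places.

Link lengths: [7.1, 11.1]
max_reach = 7.1 + 11.1 = 18.2
L_max = max([7.1, 11.1]) = 11.1
S (sum of others) = 18.2 - 11.1 = 7.1
min_reach = max(0, 11.1 - 7.1) = max(0, 4) = 4

Answer: 4.0000 18.2000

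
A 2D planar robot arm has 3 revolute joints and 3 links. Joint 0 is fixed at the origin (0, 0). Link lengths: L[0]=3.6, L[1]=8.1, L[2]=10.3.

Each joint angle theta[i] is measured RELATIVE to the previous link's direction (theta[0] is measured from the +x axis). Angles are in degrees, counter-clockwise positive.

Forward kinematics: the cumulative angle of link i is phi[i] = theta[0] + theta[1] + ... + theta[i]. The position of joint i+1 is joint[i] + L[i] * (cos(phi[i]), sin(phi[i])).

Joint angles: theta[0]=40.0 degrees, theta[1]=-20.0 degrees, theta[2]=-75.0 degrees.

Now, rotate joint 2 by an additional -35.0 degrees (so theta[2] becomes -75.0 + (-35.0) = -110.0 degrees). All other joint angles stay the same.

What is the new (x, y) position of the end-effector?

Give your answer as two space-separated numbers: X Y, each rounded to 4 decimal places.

Answer: 10.3693 -5.2156

Derivation:
joint[0] = (0.0000, 0.0000)  (base)
link 0: phi[0] = 40 = 40 deg
  cos(40 deg) = 0.7660, sin(40 deg) = 0.6428
  joint[1] = (0.0000, 0.0000) + 3.6 * (0.7660, 0.6428) = (0.0000 + 2.7578, 0.0000 + 2.3140) = (2.7578, 2.3140)
link 1: phi[1] = 40 + -20 = 20 deg
  cos(20 deg) = 0.9397, sin(20 deg) = 0.3420
  joint[2] = (2.7578, 2.3140) + 8.1 * (0.9397, 0.3420) = (2.7578 + 7.6115, 2.3140 + 2.7704) = (10.3693, 5.0844)
link 2: phi[2] = 40 + -20 + -110 = -90 deg
  cos(-90 deg) = 0.0000, sin(-90 deg) = -1.0000
  joint[3] = (10.3693, 5.0844) + 10.3 * (0.0000, -1.0000) = (10.3693 + 0.0000, 5.0844 + -10.3000) = (10.3693, -5.2156)
End effector: (10.3693, -5.2156)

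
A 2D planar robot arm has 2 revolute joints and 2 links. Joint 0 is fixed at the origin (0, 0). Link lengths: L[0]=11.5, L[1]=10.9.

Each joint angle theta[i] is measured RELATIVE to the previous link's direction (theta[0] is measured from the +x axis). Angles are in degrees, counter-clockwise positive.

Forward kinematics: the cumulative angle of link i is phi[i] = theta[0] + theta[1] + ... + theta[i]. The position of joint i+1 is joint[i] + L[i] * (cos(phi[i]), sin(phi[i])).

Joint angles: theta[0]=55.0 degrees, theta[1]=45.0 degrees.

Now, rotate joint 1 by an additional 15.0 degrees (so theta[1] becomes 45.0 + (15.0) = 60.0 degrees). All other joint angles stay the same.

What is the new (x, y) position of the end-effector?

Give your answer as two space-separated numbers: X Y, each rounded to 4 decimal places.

Answer: 1.9896 19.2990

Derivation:
joint[0] = (0.0000, 0.0000)  (base)
link 0: phi[0] = 55 = 55 deg
  cos(55 deg) = 0.5736, sin(55 deg) = 0.8192
  joint[1] = (0.0000, 0.0000) + 11.5 * (0.5736, 0.8192) = (0.0000 + 6.5961, 0.0000 + 9.4202) = (6.5961, 9.4202)
link 1: phi[1] = 55 + 60 = 115 deg
  cos(115 deg) = -0.4226, sin(115 deg) = 0.9063
  joint[2] = (6.5961, 9.4202) + 10.9 * (-0.4226, 0.9063) = (6.5961 + -4.6065, 9.4202 + 9.8788) = (1.9896, 19.2990)
End effector: (1.9896, 19.2990)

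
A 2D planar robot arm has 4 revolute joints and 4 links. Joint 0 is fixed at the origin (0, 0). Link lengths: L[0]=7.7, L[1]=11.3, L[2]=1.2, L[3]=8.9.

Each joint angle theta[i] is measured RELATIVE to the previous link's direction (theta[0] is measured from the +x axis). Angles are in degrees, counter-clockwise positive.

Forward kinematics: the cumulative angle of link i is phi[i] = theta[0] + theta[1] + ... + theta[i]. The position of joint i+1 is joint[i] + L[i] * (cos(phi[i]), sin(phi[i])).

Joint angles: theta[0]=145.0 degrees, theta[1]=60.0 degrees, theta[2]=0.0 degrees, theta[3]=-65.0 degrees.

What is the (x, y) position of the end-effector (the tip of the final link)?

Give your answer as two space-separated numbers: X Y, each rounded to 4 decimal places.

Answer: -24.4541 4.8546

Derivation:
joint[0] = (0.0000, 0.0000)  (base)
link 0: phi[0] = 145 = 145 deg
  cos(145 deg) = -0.8192, sin(145 deg) = 0.5736
  joint[1] = (0.0000, 0.0000) + 7.7 * (-0.8192, 0.5736) = (0.0000 + -6.3075, 0.0000 + 4.4165) = (-6.3075, 4.4165)
link 1: phi[1] = 145 + 60 = 205 deg
  cos(205 deg) = -0.9063, sin(205 deg) = -0.4226
  joint[2] = (-6.3075, 4.4165) + 11.3 * (-0.9063, -0.4226) = (-6.3075 + -10.2413, 4.4165 + -4.7756) = (-16.5487, -0.3590)
link 2: phi[2] = 145 + 60 + 0 = 205 deg
  cos(205 deg) = -0.9063, sin(205 deg) = -0.4226
  joint[3] = (-16.5487, -0.3590) + 1.2 * (-0.9063, -0.4226) = (-16.5487 + -1.0876, -0.3590 + -0.5071) = (-17.6363, -0.8662)
link 3: phi[3] = 145 + 60 + 0 + -65 = 140 deg
  cos(140 deg) = -0.7660, sin(140 deg) = 0.6428
  joint[4] = (-17.6363, -0.8662) + 8.9 * (-0.7660, 0.6428) = (-17.6363 + -6.8178, -0.8662 + 5.7208) = (-24.4541, 4.8546)
End effector: (-24.4541, 4.8546)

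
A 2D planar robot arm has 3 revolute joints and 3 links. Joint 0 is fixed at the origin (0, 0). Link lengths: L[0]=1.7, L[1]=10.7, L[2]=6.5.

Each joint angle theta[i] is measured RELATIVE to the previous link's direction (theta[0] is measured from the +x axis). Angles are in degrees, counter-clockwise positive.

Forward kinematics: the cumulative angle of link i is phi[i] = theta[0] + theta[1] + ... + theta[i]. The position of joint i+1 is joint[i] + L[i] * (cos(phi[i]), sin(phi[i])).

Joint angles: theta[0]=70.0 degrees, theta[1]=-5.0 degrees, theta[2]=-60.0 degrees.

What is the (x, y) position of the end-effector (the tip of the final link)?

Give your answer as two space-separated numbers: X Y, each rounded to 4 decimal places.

Answer: 11.5787 11.8615

Derivation:
joint[0] = (0.0000, 0.0000)  (base)
link 0: phi[0] = 70 = 70 deg
  cos(70 deg) = 0.3420, sin(70 deg) = 0.9397
  joint[1] = (0.0000, 0.0000) + 1.7 * (0.3420, 0.9397) = (0.0000 + 0.5814, 0.0000 + 1.5975) = (0.5814, 1.5975)
link 1: phi[1] = 70 + -5 = 65 deg
  cos(65 deg) = 0.4226, sin(65 deg) = 0.9063
  joint[2] = (0.5814, 1.5975) + 10.7 * (0.4226, 0.9063) = (0.5814 + 4.5220, 1.5975 + 9.6975) = (5.1034, 11.2950)
link 2: phi[2] = 70 + -5 + -60 = 5 deg
  cos(5 deg) = 0.9962, sin(5 deg) = 0.0872
  joint[3] = (5.1034, 11.2950) + 6.5 * (0.9962, 0.0872) = (5.1034 + 6.4753, 11.2950 + 0.5665) = (11.5787, 11.8615)
End effector: (11.5787, 11.8615)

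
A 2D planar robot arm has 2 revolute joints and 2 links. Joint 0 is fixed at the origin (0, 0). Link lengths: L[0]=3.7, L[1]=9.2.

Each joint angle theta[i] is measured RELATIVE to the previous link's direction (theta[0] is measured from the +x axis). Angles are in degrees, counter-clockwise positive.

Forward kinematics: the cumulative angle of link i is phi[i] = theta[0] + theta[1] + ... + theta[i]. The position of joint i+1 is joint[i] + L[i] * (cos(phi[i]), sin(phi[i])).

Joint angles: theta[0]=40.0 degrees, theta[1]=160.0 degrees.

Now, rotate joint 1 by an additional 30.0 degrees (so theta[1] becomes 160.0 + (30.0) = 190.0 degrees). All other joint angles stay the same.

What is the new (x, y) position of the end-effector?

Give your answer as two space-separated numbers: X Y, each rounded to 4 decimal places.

Answer: -3.0793 -4.6693

Derivation:
joint[0] = (0.0000, 0.0000)  (base)
link 0: phi[0] = 40 = 40 deg
  cos(40 deg) = 0.7660, sin(40 deg) = 0.6428
  joint[1] = (0.0000, 0.0000) + 3.7 * (0.7660, 0.6428) = (0.0000 + 2.8344, 0.0000 + 2.3783) = (2.8344, 2.3783)
link 1: phi[1] = 40 + 190 = 230 deg
  cos(230 deg) = -0.6428, sin(230 deg) = -0.7660
  joint[2] = (2.8344, 2.3783) + 9.2 * (-0.6428, -0.7660) = (2.8344 + -5.9136, 2.3783 + -7.0476) = (-3.0793, -4.6693)
End effector: (-3.0793, -4.6693)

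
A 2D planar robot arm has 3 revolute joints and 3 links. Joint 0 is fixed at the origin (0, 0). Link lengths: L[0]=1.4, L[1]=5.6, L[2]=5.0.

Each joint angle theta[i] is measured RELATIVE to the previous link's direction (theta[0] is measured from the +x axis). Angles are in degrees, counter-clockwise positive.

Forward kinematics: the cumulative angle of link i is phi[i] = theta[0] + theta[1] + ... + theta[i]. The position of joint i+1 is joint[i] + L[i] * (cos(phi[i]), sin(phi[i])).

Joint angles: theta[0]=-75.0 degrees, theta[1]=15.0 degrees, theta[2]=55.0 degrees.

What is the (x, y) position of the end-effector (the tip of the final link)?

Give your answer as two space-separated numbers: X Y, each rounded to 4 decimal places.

Answer: 8.1433 -6.6378

Derivation:
joint[0] = (0.0000, 0.0000)  (base)
link 0: phi[0] = -75 = -75 deg
  cos(-75 deg) = 0.2588, sin(-75 deg) = -0.9659
  joint[1] = (0.0000, 0.0000) + 1.4 * (0.2588, -0.9659) = (0.0000 + 0.3623, 0.0000 + -1.3523) = (0.3623, -1.3523)
link 1: phi[1] = -75 + 15 = -60 deg
  cos(-60 deg) = 0.5000, sin(-60 deg) = -0.8660
  joint[2] = (0.3623, -1.3523) + 5.6 * (0.5000, -0.8660) = (0.3623 + 2.8000, -1.3523 + -4.8497) = (3.1623, -6.2020)
link 2: phi[2] = -75 + 15 + 55 = -5 deg
  cos(-5 deg) = 0.9962, sin(-5 deg) = -0.0872
  joint[3] = (3.1623, -6.2020) + 5 * (0.9962, -0.0872) = (3.1623 + 4.9810, -6.2020 + -0.4358) = (8.1433, -6.6378)
End effector: (8.1433, -6.6378)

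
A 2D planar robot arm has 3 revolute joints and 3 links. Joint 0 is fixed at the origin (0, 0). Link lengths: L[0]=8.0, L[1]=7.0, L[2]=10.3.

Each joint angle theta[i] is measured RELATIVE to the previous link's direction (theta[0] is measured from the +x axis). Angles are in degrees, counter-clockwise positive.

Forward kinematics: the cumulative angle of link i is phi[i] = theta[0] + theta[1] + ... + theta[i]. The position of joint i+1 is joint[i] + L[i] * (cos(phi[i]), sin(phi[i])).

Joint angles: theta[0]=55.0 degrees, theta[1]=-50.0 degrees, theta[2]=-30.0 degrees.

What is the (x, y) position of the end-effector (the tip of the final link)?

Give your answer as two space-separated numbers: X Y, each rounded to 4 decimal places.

Answer: 20.8969 2.8103

Derivation:
joint[0] = (0.0000, 0.0000)  (base)
link 0: phi[0] = 55 = 55 deg
  cos(55 deg) = 0.5736, sin(55 deg) = 0.8192
  joint[1] = (0.0000, 0.0000) + 8 * (0.5736, 0.8192) = (0.0000 + 4.5886, 0.0000 + 6.5532) = (4.5886, 6.5532)
link 1: phi[1] = 55 + -50 = 5 deg
  cos(5 deg) = 0.9962, sin(5 deg) = 0.0872
  joint[2] = (4.5886, 6.5532) + 7 * (0.9962, 0.0872) = (4.5886 + 6.9734, 6.5532 + 0.6101) = (11.5620, 7.1633)
link 2: phi[2] = 55 + -50 + -30 = -25 deg
  cos(-25 deg) = 0.9063, sin(-25 deg) = -0.4226
  joint[3] = (11.5620, 7.1633) + 10.3 * (0.9063, -0.4226) = (11.5620 + 9.3350, 7.1633 + -4.3530) = (20.8969, 2.8103)
End effector: (20.8969, 2.8103)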